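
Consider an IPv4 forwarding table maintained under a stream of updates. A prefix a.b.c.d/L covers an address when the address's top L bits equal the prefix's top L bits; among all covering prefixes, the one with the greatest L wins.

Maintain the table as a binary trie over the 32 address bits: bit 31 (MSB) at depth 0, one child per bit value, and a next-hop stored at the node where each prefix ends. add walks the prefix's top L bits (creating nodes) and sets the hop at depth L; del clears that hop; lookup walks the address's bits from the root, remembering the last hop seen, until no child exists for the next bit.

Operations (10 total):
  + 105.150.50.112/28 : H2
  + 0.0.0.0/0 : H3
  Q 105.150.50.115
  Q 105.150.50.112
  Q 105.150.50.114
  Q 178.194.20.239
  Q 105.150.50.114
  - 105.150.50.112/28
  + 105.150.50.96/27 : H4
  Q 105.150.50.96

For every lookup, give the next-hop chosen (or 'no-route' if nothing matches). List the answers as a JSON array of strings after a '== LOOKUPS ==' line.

Apply in order:
  add 105.150.50.112/28 -> H2 at depth 28
  add 0.0.0.0/0 -> H3 at depth 0
  Q 105.150.50.115: descend 0110100110010110001100100111 ; hops seen [H3,H2] ; pick H2
  Q 105.150.50.112: descend 0110100110010110001100100111 ; hops seen [H3,H2] ; pick H2
  Q 105.150.50.114: descend 0110100110010110001100100111 ; hops seen [H3,H2] ; pick H2
  Q 178.194.20.239: descend ε ; hops seen [H3] ; pick H3
  Q 105.150.50.114: descend 0110100110010110001100100111 ; hops seen [H3,H2] ; pick H2
  - 105.150.50.112/28 clear@28
  add 105.150.50.96/27 -> H4 at depth 27
  Q 105.150.50.96: descend 011010011001011000110010011 ; hops seen [H3,H4] ; pick H4

== LOOKUPS ==
["H2","H2","H2","H3","H2","H4"]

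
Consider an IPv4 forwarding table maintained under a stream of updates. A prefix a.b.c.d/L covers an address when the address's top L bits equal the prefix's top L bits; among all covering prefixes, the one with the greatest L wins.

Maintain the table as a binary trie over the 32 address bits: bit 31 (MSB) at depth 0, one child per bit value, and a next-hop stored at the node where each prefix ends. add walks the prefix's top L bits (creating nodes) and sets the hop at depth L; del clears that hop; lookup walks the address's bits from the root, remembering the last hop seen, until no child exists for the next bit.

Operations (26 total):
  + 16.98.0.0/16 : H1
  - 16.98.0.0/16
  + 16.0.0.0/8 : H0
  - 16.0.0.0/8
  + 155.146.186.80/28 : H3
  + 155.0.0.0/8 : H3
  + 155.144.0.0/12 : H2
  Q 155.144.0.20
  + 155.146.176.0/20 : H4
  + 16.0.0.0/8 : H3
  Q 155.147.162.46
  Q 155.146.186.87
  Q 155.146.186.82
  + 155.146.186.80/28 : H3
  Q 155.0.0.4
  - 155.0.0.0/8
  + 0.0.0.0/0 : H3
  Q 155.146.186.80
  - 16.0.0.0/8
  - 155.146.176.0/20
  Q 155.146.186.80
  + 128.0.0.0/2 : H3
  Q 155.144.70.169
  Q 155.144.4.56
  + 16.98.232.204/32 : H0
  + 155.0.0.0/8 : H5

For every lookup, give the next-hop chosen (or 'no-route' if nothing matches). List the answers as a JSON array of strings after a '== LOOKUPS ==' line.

Process each operation:
  + 16.98.0.0/16 (H1) depth=16
  - 16.98.0.0/16 clear@16
  + 16.0.0.0/8 (H0) depth=8
  - 16.0.0.0/8 clear@8
  + 155.146.186.80/28 (H3) depth=28
  + 155.0.0.0/8 (H3) depth=8
  + 155.144.0.0/12 (H2) depth=12
  Q 155.144.0.20: descend 10011011100100 ; hops seen [H3,H2] ; pick H2
  + 155.146.176.0/20 (H4) depth=20
  + 16.0.0.0/8 (H3) depth=8
  Q 155.147.162.46: descend 100110111001001 ; hops seen [H3,H2] ; pick H2
  Q 155.146.186.87: descend 1001101110010010101110100101 ; hops seen [H3,H2,H4,H3] ; pick H3
  Q 155.146.186.82: descend 1001101110010010101110100101 ; hops seen [H3,H2,H4,H3] ; pick H3
  + 155.146.186.80/28 (H3) depth=28
  Q 155.0.0.4: descend 10011011 ; hops seen [H3] ; pick H3
  - 155.0.0.0/8 clear@8
  + 0.0.0.0/0 (H3) depth=0
  Q 155.146.186.80: descend 1001101110010010101110100101 ; hops seen [H3,H2,H4,H3] ; pick H3
  - 16.0.0.0/8 clear@8
  - 155.146.176.0/20 clear@20
  Q 155.146.186.80: descend 1001101110010010101110100101 ; hops seen [H3,H2,H3] ; pick H3
  + 128.0.0.0/2 (H3) depth=2
  Q 155.144.70.169: descend 10011011100100 ; hops seen [H3,H3,H2] ; pick H2
  Q 155.144.4.56: descend 10011011100100 ; hops seen [H3,H3,H2] ; pick H2
  + 16.98.232.204/32 (H0) depth=32
  + 155.0.0.0/8 (H5) depth=8

== LOOKUPS ==
["H2","H2","H3","H3","H3","H3","H3","H2","H2"]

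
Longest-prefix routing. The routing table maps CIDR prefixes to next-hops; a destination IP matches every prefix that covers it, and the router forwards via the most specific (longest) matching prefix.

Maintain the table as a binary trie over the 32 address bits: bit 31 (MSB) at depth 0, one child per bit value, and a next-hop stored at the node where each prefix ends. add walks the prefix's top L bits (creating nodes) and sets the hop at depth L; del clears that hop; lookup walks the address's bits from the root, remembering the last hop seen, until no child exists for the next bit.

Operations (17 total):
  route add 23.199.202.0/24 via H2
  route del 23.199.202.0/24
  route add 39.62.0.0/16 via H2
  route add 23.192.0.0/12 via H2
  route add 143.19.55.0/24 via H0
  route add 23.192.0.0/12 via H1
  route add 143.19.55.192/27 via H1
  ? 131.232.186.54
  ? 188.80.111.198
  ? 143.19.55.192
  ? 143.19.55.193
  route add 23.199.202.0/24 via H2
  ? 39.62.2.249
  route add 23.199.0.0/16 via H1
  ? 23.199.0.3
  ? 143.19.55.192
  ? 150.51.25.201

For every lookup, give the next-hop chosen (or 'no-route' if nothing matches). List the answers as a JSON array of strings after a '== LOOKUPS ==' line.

Apply in order:
  + 23.199.202.0/24 (H2) depth=24
  del 23.199.202.0/24 (clear depth 24)
  + 39.62.0.0/16 (H2) depth=16
  + 23.192.0.0/12 (H2) depth=12
  + 143.19.55.0/24 (H0) depth=24
  + 23.192.0.0/12 (H1) depth=12
  + 143.19.55.192/27 (H1) depth=27
  Q 131.232.186.54: descend 1000 ; hops seen [∅] ; pick no-route
  Q 188.80.111.198: descend 10 ; hops seen [∅] ; pick no-route
  Q 143.19.55.192: descend 100011110001001100110111110 ; hops seen [H0,H1] ; pick H1
  Q 143.19.55.193: descend 100011110001001100110111110 ; hops seen [H0,H1] ; pick H1
  + 23.199.202.0/24 (H2) depth=24
  Q 39.62.2.249: descend 0010011100111110 ; hops seen [H2] ; pick H2
  + 23.199.0.0/16 (H1) depth=16
  Q 23.199.0.3: descend 0001011111000111 ; hops seen [H1,H1] ; pick H1
  Q 143.19.55.192: descend 100011110001001100110111110 ; hops seen [H0,H1] ; pick H1
  Q 150.51.25.201: descend 100 ; hops seen [∅] ; pick no-route

== LOOKUPS ==
["no-route","no-route","H1","H1","H2","H1","H1","no-route"]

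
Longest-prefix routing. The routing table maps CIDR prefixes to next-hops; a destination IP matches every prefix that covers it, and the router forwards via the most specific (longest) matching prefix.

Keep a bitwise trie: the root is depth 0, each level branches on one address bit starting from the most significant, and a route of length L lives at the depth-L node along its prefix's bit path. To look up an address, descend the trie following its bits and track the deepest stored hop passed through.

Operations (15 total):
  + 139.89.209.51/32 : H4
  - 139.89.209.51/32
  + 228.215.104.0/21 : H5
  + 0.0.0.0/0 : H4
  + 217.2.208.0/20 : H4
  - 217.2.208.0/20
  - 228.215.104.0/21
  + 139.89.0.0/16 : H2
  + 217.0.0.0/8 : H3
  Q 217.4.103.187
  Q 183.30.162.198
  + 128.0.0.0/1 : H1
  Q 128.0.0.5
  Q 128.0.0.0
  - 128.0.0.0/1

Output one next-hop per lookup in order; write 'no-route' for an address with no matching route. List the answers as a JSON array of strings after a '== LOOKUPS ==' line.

Process each operation:
  + 139.89.209.51/32 (H4) depth=32
  - 139.89.209.51/32 clear@32
  + 228.215.104.0/21 (H5) depth=21
  + 0.0.0.0/0 (H4) depth=0
  + 217.2.208.0/20 (H4) depth=20
  - 217.2.208.0/20 clear@20
  - 228.215.104.0/21 clear@21
  + 139.89.0.0/16 (H2) depth=16
  + 217.0.0.0/8 (H3) depth=8
  Q 217.4.103.187: descend 1101100100000 ; hops seen [H4,H3] ; pick H3
  Q 183.30.162.198: descend 10 ; hops seen [H4] ; pick H4
  + 128.0.0.0/1 (H1) depth=1
  Q 128.0.0.5: descend 1000 ; hops seen [H4,H1] ; pick H1
  Q 128.0.0.0: descend 1000 ; hops seen [H4,H1] ; pick H1
  - 128.0.0.0/1 clear@1

== LOOKUPS ==
["H3","H4","H1","H1"]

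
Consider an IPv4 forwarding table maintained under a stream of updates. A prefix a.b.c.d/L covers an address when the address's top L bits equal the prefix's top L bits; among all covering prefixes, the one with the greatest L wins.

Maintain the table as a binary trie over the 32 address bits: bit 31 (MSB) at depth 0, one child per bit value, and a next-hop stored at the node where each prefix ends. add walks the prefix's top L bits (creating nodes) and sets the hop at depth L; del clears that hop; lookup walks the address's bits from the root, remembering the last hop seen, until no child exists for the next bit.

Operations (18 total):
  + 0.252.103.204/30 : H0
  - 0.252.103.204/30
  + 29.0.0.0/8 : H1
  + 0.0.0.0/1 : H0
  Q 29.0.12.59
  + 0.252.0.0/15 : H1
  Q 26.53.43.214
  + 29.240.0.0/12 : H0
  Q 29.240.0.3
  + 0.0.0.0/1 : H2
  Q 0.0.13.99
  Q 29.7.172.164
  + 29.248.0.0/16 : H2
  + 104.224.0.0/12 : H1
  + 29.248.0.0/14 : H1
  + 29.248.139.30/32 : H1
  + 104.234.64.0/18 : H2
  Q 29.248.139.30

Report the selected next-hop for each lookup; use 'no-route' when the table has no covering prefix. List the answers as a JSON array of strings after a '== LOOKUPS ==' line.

Trace:
  add 0.252.103.204/30 -> H0 at depth 30
  - 0.252.103.204/30 clear@30
  add 29.0.0.0/8 -> H1 at depth 8
  add 0.0.0.0/1 -> H0 at depth 1
  ? 29.0.12.59  path d0:-→d1:H0→d2:-→d3:-→d4:-→d5:-→d6:-→d7:-→d8:H1  best=H1
  add 0.252.0.0/15 -> H1 at depth 15
  ? 26.53.43.214  path d0:-→d1:H0→d2:-→d3:-→d4:-→d5:-  best=H0
  add 29.240.0.0/12 -> H0 at depth 12
  ? 29.240.0.3  path d0:-→d1:H0→d2:-→d3:-→d4:-→d5:-→d6:-→d7:-→d8:H1→d9:-→d10:-→d11:-→d12:H0  best=H0
  add 0.0.0.0/1 -> H2 at depth 1
  ? 0.0.13.99  path d0:-→d1:H2→d2:-→d3:-→d4:-→d5:-→d6:-→d7:-→d8:-  best=H2
  ? 29.7.172.164  path d0:-→d1:H2→d2:-→d3:-→d4:-→d5:-→d6:-→d7:-→d8:H1  best=H1
  add 29.248.0.0/16 -> H2 at depth 16
  add 104.224.0.0/12 -> H1 at depth 12
  add 29.248.0.0/14 -> H1 at depth 14
  add 29.248.139.30/32 -> H1 at depth 32
  add 104.234.64.0/18 -> H2 at depth 18
  ? 29.248.139.30  path d0:-→d1:H2→d2:-→d3:-→d4:-→d5:-→d6:-→d7:-→d8:H1→d9:-→d10:-→d11:-→d12:H0→d13:-→d14:H1→d15:-→d16:H2→d17:-→d18:-→d19:-→d20:-→d21:-→d22:-→d23:-→d24:-→d25:-→d26:-→d27:-→d28:-→d29:-→d30:-→d31:-→d32:H1  best=H1

== LOOKUPS ==
["H1","H0","H0","H2","H1","H1"]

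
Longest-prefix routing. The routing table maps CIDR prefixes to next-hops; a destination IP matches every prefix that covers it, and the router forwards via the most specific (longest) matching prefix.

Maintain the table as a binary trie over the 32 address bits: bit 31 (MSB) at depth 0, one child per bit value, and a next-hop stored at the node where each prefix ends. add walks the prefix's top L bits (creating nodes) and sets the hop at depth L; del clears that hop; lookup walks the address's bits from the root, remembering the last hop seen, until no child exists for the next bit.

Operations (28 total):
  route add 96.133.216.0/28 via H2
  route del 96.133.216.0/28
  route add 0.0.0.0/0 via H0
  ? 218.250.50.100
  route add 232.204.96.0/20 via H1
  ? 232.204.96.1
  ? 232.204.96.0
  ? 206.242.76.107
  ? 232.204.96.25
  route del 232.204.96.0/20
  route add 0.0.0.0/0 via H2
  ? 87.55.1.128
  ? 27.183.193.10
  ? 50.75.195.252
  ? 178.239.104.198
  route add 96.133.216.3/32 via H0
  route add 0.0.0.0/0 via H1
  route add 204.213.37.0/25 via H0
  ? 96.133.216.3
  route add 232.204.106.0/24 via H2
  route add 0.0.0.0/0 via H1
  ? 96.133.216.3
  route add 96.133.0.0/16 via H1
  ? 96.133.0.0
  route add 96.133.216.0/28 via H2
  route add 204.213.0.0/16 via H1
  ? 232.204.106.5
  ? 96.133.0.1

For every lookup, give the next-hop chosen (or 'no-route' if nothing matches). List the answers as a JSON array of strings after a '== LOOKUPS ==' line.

Apply in order:
  add 96.133.216.0/28 -> H2 at depth 28
  del 96.133.216.0/28 (clear depth 28)
  add 0.0.0.0/0 -> H0 at depth 0
  Q 218.250.50.100: descend ε ; hops seen [H0] ; pick H0
  add 232.204.96.0/20 -> H1 at depth 20
  Q 232.204.96.1: descend 11101000110011000110 ; hops seen [H0,H1] ; pick H1
  Q 232.204.96.0: descend 11101000110011000110 ; hops seen [H0,H1] ; pick H1
  Q 206.242.76.107: descend 11 ; hops seen [H0] ; pick H0
  Q 232.204.96.25: descend 11101000110011000110 ; hops seen [H0,H1] ; pick H1
  del 232.204.96.0/20 (clear depth 20)
  add 0.0.0.0/0 -> H2 at depth 0
  Q 87.55.1.128: descend 01 ; hops seen [H2] ; pick H2
  Q 27.183.193.10: descend 0 ; hops seen [H2] ; pick H2
  Q 50.75.195.252: descend 0 ; hops seen [H2] ; pick H2
  Q 178.239.104.198: descend 1 ; hops seen [H2] ; pick H2
  add 96.133.216.3/32 -> H0 at depth 32
  add 0.0.0.0/0 -> H1 at depth 0
  add 204.213.37.0/25 -> H0 at depth 25
  Q 96.133.216.3: descend 01100000100001011101100000000011 ; hops seen [H1,H0] ; pick H0
  add 232.204.106.0/24 -> H2 at depth 24
  add 0.0.0.0/0 -> H1 at depth 0
  Q 96.133.216.3: descend 01100000100001011101100000000011 ; hops seen [H1,H0] ; pick H0
  add 96.133.0.0/16 -> H1 at depth 16
  Q 96.133.0.0: descend 0110000010000101 ; hops seen [H1,H1] ; pick H1
  add 96.133.216.0/28 -> H2 at depth 28
  add 204.213.0.0/16 -> H1 at depth 16
  Q 232.204.106.5: descend 111010001100110001101010 ; hops seen [H1,H2] ; pick H2
  Q 96.133.0.1: descend 0110000010000101 ; hops seen [H1,H1] ; pick H1

== LOOKUPS ==
["H0","H1","H1","H0","H1","H2","H2","H2","H2","H0","H0","H1","H2","H1"]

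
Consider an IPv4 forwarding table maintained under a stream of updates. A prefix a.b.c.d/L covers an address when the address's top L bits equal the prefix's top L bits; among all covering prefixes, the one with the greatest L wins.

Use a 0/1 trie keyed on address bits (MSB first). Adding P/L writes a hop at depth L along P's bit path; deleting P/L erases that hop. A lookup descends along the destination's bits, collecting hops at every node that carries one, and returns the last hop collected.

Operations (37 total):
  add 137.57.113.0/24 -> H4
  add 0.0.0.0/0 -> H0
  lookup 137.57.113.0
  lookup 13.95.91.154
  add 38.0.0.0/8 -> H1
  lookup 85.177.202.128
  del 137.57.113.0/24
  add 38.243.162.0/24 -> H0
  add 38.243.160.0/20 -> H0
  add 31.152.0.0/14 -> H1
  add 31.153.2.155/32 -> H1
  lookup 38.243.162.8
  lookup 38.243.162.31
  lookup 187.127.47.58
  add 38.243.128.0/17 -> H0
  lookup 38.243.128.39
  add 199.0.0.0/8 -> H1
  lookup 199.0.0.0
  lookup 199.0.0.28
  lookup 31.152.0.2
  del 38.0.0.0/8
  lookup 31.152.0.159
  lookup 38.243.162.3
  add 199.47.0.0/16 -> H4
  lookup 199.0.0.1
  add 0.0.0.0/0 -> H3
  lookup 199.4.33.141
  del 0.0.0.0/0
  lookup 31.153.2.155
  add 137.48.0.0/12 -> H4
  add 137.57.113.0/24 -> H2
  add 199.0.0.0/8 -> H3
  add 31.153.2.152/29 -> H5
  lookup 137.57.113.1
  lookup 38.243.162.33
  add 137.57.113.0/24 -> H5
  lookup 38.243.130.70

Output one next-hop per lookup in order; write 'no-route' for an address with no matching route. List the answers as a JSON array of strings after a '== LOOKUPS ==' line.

Apply in order:
  + 137.57.113.0/24 (H4) depth=24
  + 0.0.0.0/0 (H0) depth=0
  ? 137.57.113.0  path d0:H0→d1:-→d2:-→d3:-→d4:-→d5:-→d6:-→d7:-→d8:-→d9:-→d10:-→d11:-→d12:-→d13:-→d14:-→d15:-→d16:-→d17:-→d18:-→d19:-→d20:-→d21:-→d22:-→d23:-→d24:H4  best=H4
  ? 13.95.91.154  path d0:H0  best=H0
  + 38.0.0.0/8 (H1) depth=8
  ? 85.177.202.128  path d0:H0→d1:-  best=H0
  del 137.57.113.0/24 (clear depth 24)
  + 38.243.162.0/24 (H0) depth=24
  + 38.243.160.0/20 (H0) depth=20
  + 31.152.0.0/14 (H1) depth=14
  + 31.153.2.155/32 (H1) depth=32
  ? 38.243.162.8  path d0:H0→d1:-→d2:-→d3:-→d4:-→d5:-→d6:-→d7:-→d8:H1→d9:-→d10:-→d11:-→d12:-→d13:-→d14:-→d15:-→d16:-→d17:-→d18:-→d19:-→d20:H0→d21:-→d22:-→d23:-→d24:H0  best=H0
  ? 38.243.162.31  path d0:H0→d1:-→d2:-→d3:-→d4:-→d5:-→d6:-→d7:-→d8:H1→d9:-→d10:-→d11:-→d12:-→d13:-→d14:-→d15:-→d16:-→d17:-→d18:-→d19:-→d20:H0→d21:-→d22:-→d23:-→d24:H0  best=H0
  ? 187.127.47.58  path d0:H0→d1:-→d2:-  best=H0
  + 38.243.128.0/17 (H0) depth=17
  ? 38.243.128.39  path d0:H0→d1:-→d2:-→d3:-→d4:-→d5:-→d6:-→d7:-→d8:H1→d9:-→d10:-→d11:-→d12:-→d13:-→d14:-→d15:-→d16:-→d17:H0→d18:-  best=H0
  + 199.0.0.0/8 (H1) depth=8
  ? 199.0.0.0  path d0:H0→d1:-→d2:-→d3:-→d4:-→d5:-→d6:-→d7:-→d8:H1  best=H1
  ? 199.0.0.28  path d0:H0→d1:-→d2:-→d3:-→d4:-→d5:-→d6:-→d7:-→d8:H1  best=H1
  ? 31.152.0.2  path d0:H0→d1:-→d2:-→d3:-→d4:-→d5:-→d6:-→d7:-→d8:-→d9:-→d10:-→d11:-→d12:-→d13:-→d14:H1→d15:-  best=H1
  del 38.0.0.0/8 (clear depth 8)
  ? 31.152.0.159  path d0:H0→d1:-→d2:-→d3:-→d4:-→d5:-→d6:-→d7:-→d8:-→d9:-→d10:-→d11:-→d12:-→d13:-→d14:H1→d15:-  best=H1
  ? 38.243.162.3  path d0:H0→d1:-→d2:-→d3:-→d4:-→d5:-→d6:-→d7:-→d8:-→d9:-→d10:-→d11:-→d12:-→d13:-→d14:-→d15:-→d16:-→d17:H0→d18:-→d19:-→d20:H0→d21:-→d22:-→d23:-→d24:H0  best=H0
  + 199.47.0.0/16 (H4) depth=16
  ? 199.0.0.1  path d0:H0→d1:-→d2:-→d3:-→d4:-→d5:-→d6:-→d7:-→d8:H1→d9:-→d10:-  best=H1
  + 0.0.0.0/0 (H3) depth=0
  ? 199.4.33.141  path d0:H3→d1:-→d2:-→d3:-→d4:-→d5:-→d6:-→d7:-→d8:H1→d9:-→d10:-  best=H1
  del 0.0.0.0/0 (clear depth 0)
  ? 31.153.2.155  path d0:-→d1:-→d2:-→d3:-→d4:-→d5:-→d6:-→d7:-→d8:-→d9:-→d10:-→d11:-→d12:-→d13:-→d14:H1→d15:-→d16:-→d17:-→d18:-→d19:-→d20:-→d21:-→d22:-→d23:-→d24:-→d25:-→d26:-→d27:-→d28:-→d29:-→d30:-→d31:-→d32:H1  best=H1
  + 137.48.0.0/12 (H4) depth=12
  + 137.57.113.0/24 (H2) depth=24
  + 199.0.0.0/8 (H3) depth=8
  + 31.153.2.152/29 (H5) depth=29
  ? 137.57.113.1  path d0:-→d1:-→d2:-→d3:-→d4:-→d5:-→d6:-→d7:-→d8:-→d9:-→d10:-→d11:-→d12:H4→d13:-→d14:-→d15:-→d16:-→d17:-→d18:-→d19:-→d20:-→d21:-→d22:-→d23:-→d24:H2  best=H2
  ? 38.243.162.33  path d0:-→d1:-→d2:-→d3:-→d4:-→d5:-→d6:-→d7:-→d8:-→d9:-→d10:-→d11:-→d12:-→d13:-→d14:-→d15:-→d16:-→d17:H0→d18:-→d19:-→d20:H0→d21:-→d22:-→d23:-→d24:H0  best=H0
  + 137.57.113.0/24 (H5) depth=24
  ? 38.243.130.70  path d0:-→d1:-→d2:-→d3:-→d4:-→d5:-→d6:-→d7:-→d8:-→d9:-→d10:-→d11:-→d12:-→d13:-→d14:-→d15:-→d16:-→d17:H0→d18:-  best=H0

== LOOKUPS ==
["H4","H0","H0","H0","H0","H0","H0","H1","H1","H1","H1","H0","H1","H1","H1","H2","H0","H0"]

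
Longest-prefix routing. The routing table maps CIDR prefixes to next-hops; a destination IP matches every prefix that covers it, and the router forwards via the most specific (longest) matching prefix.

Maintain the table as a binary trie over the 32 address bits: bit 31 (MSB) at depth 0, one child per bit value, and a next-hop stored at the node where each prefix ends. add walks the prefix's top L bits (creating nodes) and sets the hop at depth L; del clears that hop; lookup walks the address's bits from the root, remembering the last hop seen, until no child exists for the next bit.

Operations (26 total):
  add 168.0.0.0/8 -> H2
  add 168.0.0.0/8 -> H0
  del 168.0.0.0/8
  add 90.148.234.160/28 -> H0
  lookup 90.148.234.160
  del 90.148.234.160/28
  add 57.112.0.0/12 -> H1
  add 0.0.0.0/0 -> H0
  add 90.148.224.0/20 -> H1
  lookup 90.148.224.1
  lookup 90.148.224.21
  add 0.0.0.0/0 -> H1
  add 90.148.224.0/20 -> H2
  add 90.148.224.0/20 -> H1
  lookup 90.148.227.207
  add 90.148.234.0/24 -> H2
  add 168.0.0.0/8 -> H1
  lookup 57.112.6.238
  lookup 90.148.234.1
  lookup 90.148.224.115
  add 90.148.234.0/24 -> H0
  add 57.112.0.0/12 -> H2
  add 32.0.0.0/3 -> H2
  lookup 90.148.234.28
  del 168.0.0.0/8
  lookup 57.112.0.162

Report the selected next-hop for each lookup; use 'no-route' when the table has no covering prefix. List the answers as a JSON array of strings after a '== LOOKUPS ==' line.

Apply in order:
  + 168.0.0.0/8 (H2) depth=8
  + 168.0.0.0/8 (H0) depth=8
  - 168.0.0.0/8 clear@8
  + 90.148.234.160/28 (H0) depth=28
  Q 90.148.234.160: descend 0101101010010100111010101010 ; hops seen [H0] ; pick H0
  - 90.148.234.160/28 clear@28
  + 57.112.0.0/12 (H1) depth=12
  + 0.0.0.0/0 (H0) depth=0
  + 90.148.224.0/20 (H1) depth=20
  Q 90.148.224.1: descend 01011010100101001110 ; hops seen [H0,H1] ; pick H1
  Q 90.148.224.21: descend 01011010100101001110 ; hops seen [H0,H1] ; pick H1
  + 0.0.0.0/0 (H1) depth=0
  + 90.148.224.0/20 (H2) depth=20
  + 90.148.224.0/20 (H1) depth=20
  Q 90.148.227.207: descend 01011010100101001110 ; hops seen [H1,H1] ; pick H1
  + 90.148.234.0/24 (H2) depth=24
  + 168.0.0.0/8 (H1) depth=8
  Q 57.112.6.238: descend 001110010111 ; hops seen [H1,H1] ; pick H1
  Q 90.148.234.1: descend 010110101001010011101010 ; hops seen [H1,H1,H2] ; pick H2
  Q 90.148.224.115: descend 01011010100101001110 ; hops seen [H1,H1] ; pick H1
  + 90.148.234.0/24 (H0) depth=24
  + 57.112.0.0/12 (H2) depth=12
  + 32.0.0.0/3 (H2) depth=3
  Q 90.148.234.28: descend 010110101001010011101010 ; hops seen [H1,H1,H0] ; pick H0
  - 168.0.0.0/8 clear@8
  Q 57.112.0.162: descend 001110010111 ; hops seen [H1,H2,H2] ; pick H2

== LOOKUPS ==
["H0","H1","H1","H1","H1","H2","H1","H0","H2"]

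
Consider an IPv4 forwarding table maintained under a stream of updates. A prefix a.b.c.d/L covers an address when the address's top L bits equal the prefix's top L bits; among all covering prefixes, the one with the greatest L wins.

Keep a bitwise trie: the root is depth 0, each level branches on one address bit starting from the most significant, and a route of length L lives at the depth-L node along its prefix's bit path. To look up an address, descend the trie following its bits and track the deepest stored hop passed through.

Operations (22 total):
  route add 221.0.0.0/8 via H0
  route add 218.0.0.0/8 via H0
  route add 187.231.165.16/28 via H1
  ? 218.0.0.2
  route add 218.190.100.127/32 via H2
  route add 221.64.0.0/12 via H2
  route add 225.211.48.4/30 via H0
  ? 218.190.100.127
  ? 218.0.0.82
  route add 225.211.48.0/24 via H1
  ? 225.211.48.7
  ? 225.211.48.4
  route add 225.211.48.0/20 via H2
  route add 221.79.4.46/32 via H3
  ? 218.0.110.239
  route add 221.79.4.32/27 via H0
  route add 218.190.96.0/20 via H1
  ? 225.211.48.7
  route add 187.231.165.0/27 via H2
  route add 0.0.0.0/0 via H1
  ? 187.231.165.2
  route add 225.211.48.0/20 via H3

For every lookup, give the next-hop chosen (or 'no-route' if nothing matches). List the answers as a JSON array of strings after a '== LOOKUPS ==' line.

Apply in order:
  add 221.0.0.0/8 -> H0 at depth 8
  add 218.0.0.0/8 -> H0 at depth 8
  add 187.231.165.16/28 -> H1 at depth 28
  Q 218.0.0.2: descend 11011010 ; hops seen [H0] ; pick H0
  add 218.190.100.127/32 -> H2 at depth 32
  add 221.64.0.0/12 -> H2 at depth 12
  add 225.211.48.4/30 -> H0 at depth 30
  Q 218.190.100.127: descend 11011010101111100110010001111111 ; hops seen [H0,H2] ; pick H2
  Q 218.0.0.82: descend 11011010 ; hops seen [H0] ; pick H0
  add 225.211.48.0/24 -> H1 at depth 24
  Q 225.211.48.7: descend 111000011101001100110000000001 ; hops seen [H1,H0] ; pick H0
  Q 225.211.48.4: descend 111000011101001100110000000001 ; hops seen [H1,H0] ; pick H0
  add 225.211.48.0/20 -> H2 at depth 20
  add 221.79.4.46/32 -> H3 at depth 32
  Q 218.0.110.239: descend 11011010 ; hops seen [H0] ; pick H0
  add 221.79.4.32/27 -> H0 at depth 27
  add 218.190.96.0/20 -> H1 at depth 20
  Q 225.211.48.7: descend 111000011101001100110000000001 ; hops seen [H2,H1,H0] ; pick H0
  add 187.231.165.0/27 -> H2 at depth 27
  add 0.0.0.0/0 -> H1 at depth 0
  Q 187.231.165.2: descend 101110111110011110100101000 ; hops seen [H1,H2] ; pick H2
  add 225.211.48.0/20 -> H3 at depth 20

== LOOKUPS ==
["H0","H2","H0","H0","H0","H0","H0","H2"]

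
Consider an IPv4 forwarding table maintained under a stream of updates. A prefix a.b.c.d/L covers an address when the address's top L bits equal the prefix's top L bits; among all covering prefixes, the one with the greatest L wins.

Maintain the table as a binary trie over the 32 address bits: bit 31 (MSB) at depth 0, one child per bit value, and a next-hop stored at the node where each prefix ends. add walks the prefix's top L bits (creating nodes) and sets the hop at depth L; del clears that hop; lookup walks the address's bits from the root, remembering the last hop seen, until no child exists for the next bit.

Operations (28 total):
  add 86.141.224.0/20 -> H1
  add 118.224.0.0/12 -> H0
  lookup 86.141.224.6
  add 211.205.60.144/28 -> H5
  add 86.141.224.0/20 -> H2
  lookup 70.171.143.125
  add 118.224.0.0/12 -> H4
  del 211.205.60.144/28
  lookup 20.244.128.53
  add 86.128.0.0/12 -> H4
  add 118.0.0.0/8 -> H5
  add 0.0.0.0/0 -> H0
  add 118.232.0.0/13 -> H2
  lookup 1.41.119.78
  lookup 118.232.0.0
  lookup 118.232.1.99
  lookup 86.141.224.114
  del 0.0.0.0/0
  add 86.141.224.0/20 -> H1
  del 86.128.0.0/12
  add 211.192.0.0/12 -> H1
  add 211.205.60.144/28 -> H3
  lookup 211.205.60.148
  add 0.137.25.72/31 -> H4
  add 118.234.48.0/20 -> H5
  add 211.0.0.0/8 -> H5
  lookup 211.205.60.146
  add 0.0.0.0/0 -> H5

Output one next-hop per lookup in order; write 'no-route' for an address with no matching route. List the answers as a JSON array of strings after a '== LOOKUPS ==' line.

Trace:
  add 86.141.224.0/20 -> H1 at depth 20
  add 118.224.0.0/12 -> H0 at depth 12
  ? 86.141.224.6  path d0:-→d1:-→d2:-→d3:-→d4:-→d5:-→d6:-→d7:-→d8:-→d9:-→d10:-→d11:-→d12:-→d13:-→d14:-→d15:-→d16:-→d17:-→d18:-→d19:-→d20:H1  best=H1
  add 211.205.60.144/28 -> H5 at depth 28
  add 86.141.224.0/20 -> H2 at depth 20
  ? 70.171.143.125  path d0:-→d1:-→d2:-→d3:-  best=no-route
  add 118.224.0.0/12 -> H4 at depth 12
  - 211.205.60.144/28 clear@28
  ? 20.244.128.53  path d0:-→d1:-  best=no-route
  add 86.128.0.0/12 -> H4 at depth 12
  add 118.0.0.0/8 -> H5 at depth 8
  add 0.0.0.0/0 -> H0 at depth 0
  add 118.232.0.0/13 -> H2 at depth 13
  ? 1.41.119.78  path d0:H0→d1:-  best=H0
  ? 118.232.0.0  path d0:H0→d1:-→d2:-→d3:-→d4:-→d5:-→d6:-→d7:-→d8:H5→d9:-→d10:-→d11:-→d12:H4→d13:H2  best=H2
  ? 118.232.1.99  path d0:H0→d1:-→d2:-→d3:-→d4:-→d5:-→d6:-→d7:-→d8:H5→d9:-→d10:-→d11:-→d12:H4→d13:H2  best=H2
  ? 86.141.224.114  path d0:H0→d1:-→d2:-→d3:-→d4:-→d5:-→d6:-→d7:-→d8:-→d9:-→d10:-→d11:-→d12:H4→d13:-→d14:-→d15:-→d16:-→d17:-→d18:-→d19:-→d20:H2  best=H2
  - 0.0.0.0/0 clear@0
  add 86.141.224.0/20 -> H1 at depth 20
  - 86.128.0.0/12 clear@12
  add 211.192.0.0/12 -> H1 at depth 12
  add 211.205.60.144/28 -> H3 at depth 28
  ? 211.205.60.148  path d0:-→d1:-→d2:-→d3:-→d4:-→d5:-→d6:-→d7:-→d8:-→d9:-→d10:-→d11:-→d12:H1→d13:-→d14:-→d15:-→d16:-→d17:-→d18:-→d19:-→d20:-→d21:-→d22:-→d23:-→d24:-→d25:-→d26:-→d27:-→d28:H3  best=H3
  add 0.137.25.72/31 -> H4 at depth 31
  add 118.234.48.0/20 -> H5 at depth 20
  add 211.0.0.0/8 -> H5 at depth 8
  ? 211.205.60.146  path d0:-→d1:-→d2:-→d3:-→d4:-→d5:-→d6:-→d7:-→d8:H5→d9:-→d10:-→d11:-→d12:H1→d13:-→d14:-→d15:-→d16:-→d17:-→d18:-→d19:-→d20:-→d21:-→d22:-→d23:-→d24:-→d25:-→d26:-→d27:-→d28:H3  best=H3
  add 0.0.0.0/0 -> H5 at depth 0

== LOOKUPS ==
["H1","no-route","no-route","H0","H2","H2","H2","H3","H3"]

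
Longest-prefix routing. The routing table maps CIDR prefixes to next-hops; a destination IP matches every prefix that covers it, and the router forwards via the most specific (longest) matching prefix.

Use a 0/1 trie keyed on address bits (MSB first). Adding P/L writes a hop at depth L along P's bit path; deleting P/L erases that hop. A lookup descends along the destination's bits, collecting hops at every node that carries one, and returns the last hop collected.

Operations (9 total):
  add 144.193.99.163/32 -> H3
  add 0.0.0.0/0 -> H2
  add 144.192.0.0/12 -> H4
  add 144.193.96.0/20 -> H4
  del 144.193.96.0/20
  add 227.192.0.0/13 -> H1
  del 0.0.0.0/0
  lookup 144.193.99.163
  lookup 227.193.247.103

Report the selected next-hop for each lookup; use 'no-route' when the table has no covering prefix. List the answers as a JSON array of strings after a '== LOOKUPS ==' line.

Trace:
  add 144.193.99.163/32 -> H3 at depth 32
  add 0.0.0.0/0 -> H2 at depth 0
  add 144.192.0.0/12 -> H4 at depth 12
  add 144.193.96.0/20 -> H4 at depth 20
  del 144.193.96.0/20 (clear depth 20)
  add 227.192.0.0/13 -> H1 at depth 13
  del 0.0.0.0/0 (clear depth 0)
  Q 144.193.99.163: descend 10010000110000010110001110100011 ; hops seen [H4,H3] ; pick H3
  Q 227.193.247.103: descend 1110001111000 ; hops seen [H1] ; pick H1

== LOOKUPS ==
["H3","H1"]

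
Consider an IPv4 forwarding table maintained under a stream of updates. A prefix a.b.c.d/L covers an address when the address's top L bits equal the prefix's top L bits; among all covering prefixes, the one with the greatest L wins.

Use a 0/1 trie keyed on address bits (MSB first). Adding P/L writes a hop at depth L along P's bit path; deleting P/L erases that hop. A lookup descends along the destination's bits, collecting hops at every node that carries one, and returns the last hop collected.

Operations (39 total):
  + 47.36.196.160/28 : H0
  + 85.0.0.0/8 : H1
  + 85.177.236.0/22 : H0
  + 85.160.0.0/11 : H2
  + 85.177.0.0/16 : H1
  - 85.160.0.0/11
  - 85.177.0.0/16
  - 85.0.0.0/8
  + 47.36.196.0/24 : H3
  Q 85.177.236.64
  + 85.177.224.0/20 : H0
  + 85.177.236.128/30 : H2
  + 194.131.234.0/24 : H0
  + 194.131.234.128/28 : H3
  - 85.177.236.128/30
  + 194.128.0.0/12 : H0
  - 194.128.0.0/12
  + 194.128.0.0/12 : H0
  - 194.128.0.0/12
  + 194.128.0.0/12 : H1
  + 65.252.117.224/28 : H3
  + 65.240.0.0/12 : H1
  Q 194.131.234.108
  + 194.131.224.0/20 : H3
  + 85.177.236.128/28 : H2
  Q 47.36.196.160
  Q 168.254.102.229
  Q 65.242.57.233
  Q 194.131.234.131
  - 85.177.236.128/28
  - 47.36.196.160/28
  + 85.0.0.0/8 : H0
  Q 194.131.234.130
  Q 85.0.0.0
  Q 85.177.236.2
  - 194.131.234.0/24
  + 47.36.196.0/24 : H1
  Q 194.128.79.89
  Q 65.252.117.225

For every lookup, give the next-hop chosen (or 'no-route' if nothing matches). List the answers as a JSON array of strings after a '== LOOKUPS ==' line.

Apply in order:
  + 47.36.196.160/28 (H0) depth=28
  + 85.0.0.0/8 (H1) depth=8
  + 85.177.236.0/22 (H0) depth=22
  + 85.160.0.0/11 (H2) depth=11
  + 85.177.0.0/16 (H1) depth=16
  del 85.160.0.0/11 (clear depth 11)
  del 85.177.0.0/16 (clear depth 16)
  del 85.0.0.0/8 (clear depth 8)
  + 47.36.196.0/24 (H3) depth=24
  Q 85.177.236.64: descend 0101010110110001111011 ; hops seen [H0] ; pick H0
  + 85.177.224.0/20 (H0) depth=20
  + 85.177.236.128/30 (H2) depth=30
  + 194.131.234.0/24 (H0) depth=24
  + 194.131.234.128/28 (H3) depth=28
  del 85.177.236.128/30 (clear depth 30)
  + 194.128.0.0/12 (H0) depth=12
  del 194.128.0.0/12 (clear depth 12)
  + 194.128.0.0/12 (H0) depth=12
  del 194.128.0.0/12 (clear depth 12)
  + 194.128.0.0/12 (H1) depth=12
  + 65.252.117.224/28 (H3) depth=28
  + 65.240.0.0/12 (H1) depth=12
  Q 194.131.234.108: descend 110000101000001111101010 ; hops seen [H1,H0] ; pick H0
  + 194.131.224.0/20 (H3) depth=20
  + 85.177.236.128/28 (H2) depth=28
  Q 47.36.196.160: descend 0010111100100100110001001010 ; hops seen [H3,H0] ; pick H0
  Q 168.254.102.229: descend 1 ; hops seen [∅] ; pick no-route
  Q 65.242.57.233: descend 010000011111 ; hops seen [H1] ; pick H1
  Q 194.131.234.131: descend 1100001010000011111010101000 ; hops seen [H1,H3,H0,H3] ; pick H3
  del 85.177.236.128/28 (clear depth 28)
  del 47.36.196.160/28 (clear depth 28)
  + 85.0.0.0/8 (H0) depth=8
  Q 194.131.234.130: descend 1100001010000011111010101000 ; hops seen [H1,H3,H0,H3] ; pick H3
  Q 85.0.0.0: descend 01010101 ; hops seen [H0] ; pick H0
  Q 85.177.236.2: descend 010101011011000111101100 ; hops seen [H0,H0,H0] ; pick H0
  del 194.131.234.0/24 (clear depth 24)
  + 47.36.196.0/24 (H1) depth=24
  Q 194.128.79.89: descend 11000010100000 ; hops seen [H1] ; pick H1
  Q 65.252.117.225: descend 0100000111111100011101011110 ; hops seen [H1,H3] ; pick H3

== LOOKUPS ==
["H0","H0","H0","no-route","H1","H3","H3","H0","H0","H1","H3"]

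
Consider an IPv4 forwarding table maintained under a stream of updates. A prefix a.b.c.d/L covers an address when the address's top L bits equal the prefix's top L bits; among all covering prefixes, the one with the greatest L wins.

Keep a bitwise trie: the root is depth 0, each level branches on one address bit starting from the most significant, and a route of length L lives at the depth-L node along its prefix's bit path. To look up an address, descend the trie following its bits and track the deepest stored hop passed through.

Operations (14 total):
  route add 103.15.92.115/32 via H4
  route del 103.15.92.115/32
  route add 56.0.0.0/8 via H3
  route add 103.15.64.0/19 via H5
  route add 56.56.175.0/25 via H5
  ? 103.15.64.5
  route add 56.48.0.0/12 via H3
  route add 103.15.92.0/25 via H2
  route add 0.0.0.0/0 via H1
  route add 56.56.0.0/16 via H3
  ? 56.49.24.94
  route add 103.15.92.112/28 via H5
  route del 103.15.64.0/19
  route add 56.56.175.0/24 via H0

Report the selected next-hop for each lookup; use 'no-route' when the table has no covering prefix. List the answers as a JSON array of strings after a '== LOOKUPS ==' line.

Apply in order:
  add 103.15.92.115/32 -> H4 at depth 32
  del 103.15.92.115/32 (clear depth 32)
  add 56.0.0.0/8 -> H3 at depth 8
  add 103.15.64.0/19 -> H5 at depth 19
  add 56.56.175.0/25 -> H5 at depth 25
  lookup 103.15.64.5: bits 0110011100001111010 walk d0:-→d1:-→d2:-→d3:-→d4:-→d5:-→d6:-→d7:-→d8:-→d9:-→d10:-→d11:-→d12:-→d13:-→d14:-→d15:-→d16:-→d17:-→d18:-→d19:H5 -> H5
  add 56.48.0.0/12 -> H3 at depth 12
  add 103.15.92.0/25 -> H2 at depth 25
  add 0.0.0.0/0 -> H1 at depth 0
  add 56.56.0.0/16 -> H3 at depth 16
  lookup 56.49.24.94: bits 001110000011 walk d0:H1→d1:-→d2:-→d3:-→d4:-→d5:-→d6:-→d7:-→d8:H3→d9:-→d10:-→d11:-→d12:H3 -> H3
  add 103.15.92.112/28 -> H5 at depth 28
  del 103.15.64.0/19 (clear depth 19)
  add 56.56.175.0/24 -> H0 at depth 24

== LOOKUPS ==
["H5","H3"]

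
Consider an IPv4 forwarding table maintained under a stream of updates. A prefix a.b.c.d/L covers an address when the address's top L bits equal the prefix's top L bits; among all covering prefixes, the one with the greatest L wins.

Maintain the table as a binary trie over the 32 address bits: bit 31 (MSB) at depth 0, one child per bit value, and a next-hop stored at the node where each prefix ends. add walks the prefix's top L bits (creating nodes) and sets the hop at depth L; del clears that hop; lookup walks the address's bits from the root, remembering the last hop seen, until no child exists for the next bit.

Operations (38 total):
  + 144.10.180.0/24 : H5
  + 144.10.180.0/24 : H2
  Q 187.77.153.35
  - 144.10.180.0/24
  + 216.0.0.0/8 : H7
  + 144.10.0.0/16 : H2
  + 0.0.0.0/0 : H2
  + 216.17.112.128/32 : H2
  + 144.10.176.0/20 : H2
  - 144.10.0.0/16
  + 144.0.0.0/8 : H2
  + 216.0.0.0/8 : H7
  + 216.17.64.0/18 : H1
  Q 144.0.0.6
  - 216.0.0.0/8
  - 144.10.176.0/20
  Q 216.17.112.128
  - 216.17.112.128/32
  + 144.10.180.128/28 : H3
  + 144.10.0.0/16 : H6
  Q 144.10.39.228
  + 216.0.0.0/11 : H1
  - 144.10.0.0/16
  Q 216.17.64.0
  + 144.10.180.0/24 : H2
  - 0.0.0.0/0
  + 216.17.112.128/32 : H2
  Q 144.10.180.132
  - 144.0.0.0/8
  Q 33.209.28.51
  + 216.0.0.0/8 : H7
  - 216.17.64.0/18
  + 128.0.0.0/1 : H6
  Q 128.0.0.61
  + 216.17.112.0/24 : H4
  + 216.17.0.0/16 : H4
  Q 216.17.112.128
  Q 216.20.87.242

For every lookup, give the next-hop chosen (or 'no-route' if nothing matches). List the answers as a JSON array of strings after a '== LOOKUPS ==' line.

Apply in order:
  add 144.10.180.0/24 -> H5 at depth 24
  add 144.10.180.0/24 -> H2 at depth 24
  ? 187.77.153.35  path d0:-→d1:-→d2:-  best=no-route
  - 144.10.180.0/24 clear@24
  add 216.0.0.0/8 -> H7 at depth 8
  add 144.10.0.0/16 -> H2 at depth 16
  add 0.0.0.0/0 -> H2 at depth 0
  add 216.17.112.128/32 -> H2 at depth 32
  add 144.10.176.0/20 -> H2 at depth 20
  - 144.10.0.0/16 clear@16
  add 144.0.0.0/8 -> H2 at depth 8
  add 216.0.0.0/8 -> H7 at depth 8
  add 216.17.64.0/18 -> H1 at depth 18
  ? 144.0.0.6  path d0:H2→d1:-→d2:-→d3:-→d4:-→d5:-→d6:-→d7:-→d8:H2→d9:-→d10:-→d11:-→d12:-  best=H2
  - 216.0.0.0/8 clear@8
  - 144.10.176.0/20 clear@20
  ? 216.17.112.128  path d0:H2→d1:-→d2:-→d3:-→d4:-→d5:-→d6:-→d7:-→d8:-→d9:-→d10:-→d11:-→d12:-→d13:-→d14:-→d15:-→d16:-→d17:-→d18:H1→d19:-→d20:-→d21:-→d22:-→d23:-→d24:-→d25:-→d26:-→d27:-→d28:-→d29:-→d30:-→d31:-→d32:H2  best=H2
  - 216.17.112.128/32 clear@32
  add 144.10.180.128/28 -> H3 at depth 28
  add 144.10.0.0/16 -> H6 at depth 16
  ? 144.10.39.228  path d0:H2→d1:-→d2:-→d3:-→d4:-→d5:-→d6:-→d7:-→d8:H2→d9:-→d10:-→d11:-→d12:-→d13:-→d14:-→d15:-→d16:H6  best=H6
  add 216.0.0.0/11 -> H1 at depth 11
  - 144.10.0.0/16 clear@16
  ? 216.17.64.0  path d0:H2→d1:-→d2:-→d3:-→d4:-→d5:-→d6:-→d7:-→d8:-→d9:-→d10:-→d11:H1→d12:-→d13:-→d14:-→d15:-→d16:-→d17:-→d18:H1  best=H1
  add 144.10.180.0/24 -> H2 at depth 24
  - 0.0.0.0/0 clear@0
  add 216.17.112.128/32 -> H2 at depth 32
  ? 144.10.180.132  path d0:-→d1:-→d2:-→d3:-→d4:-→d5:-→d6:-→d7:-→d8:H2→d9:-→d10:-→d11:-→d12:-→d13:-→d14:-→d15:-→d16:-→d17:-→d18:-→d19:-→d20:-→d21:-→d22:-→d23:-→d24:H2→d25:-→d26:-→d27:-→d28:H3  best=H3
  - 144.0.0.0/8 clear@8
  ? 33.209.28.51  path d0:-  best=no-route
  add 216.0.0.0/8 -> H7 at depth 8
  - 216.17.64.0/18 clear@18
  add 128.0.0.0/1 -> H6 at depth 1
  ? 128.0.0.61  path d0:-→d1:H6→d2:-→d3:-  best=H6
  add 216.17.112.0/24 -> H4 at depth 24
  add 216.17.0.0/16 -> H4 at depth 16
  ? 216.17.112.128  path d0:-→d1:H6→d2:-→d3:-→d4:-→d5:-→d6:-→d7:-→d8:H7→d9:-→d10:-→d11:H1→d12:-→d13:-→d14:-→d15:-→d16:H4→d17:-→d18:-→d19:-→d20:-→d21:-→d22:-→d23:-→d24:H4→d25:-→d26:-→d27:-→d28:-→d29:-→d30:-→d31:-→d32:H2  best=H2
  ? 216.20.87.242  path d0:-→d1:H6→d2:-→d3:-→d4:-→d5:-→d6:-→d7:-→d8:H7→d9:-→d10:-→d11:H1→d12:-→d13:-  best=H1

== LOOKUPS ==
["no-route","H2","H2","H6","H1","H3","no-route","H6","H2","H1"]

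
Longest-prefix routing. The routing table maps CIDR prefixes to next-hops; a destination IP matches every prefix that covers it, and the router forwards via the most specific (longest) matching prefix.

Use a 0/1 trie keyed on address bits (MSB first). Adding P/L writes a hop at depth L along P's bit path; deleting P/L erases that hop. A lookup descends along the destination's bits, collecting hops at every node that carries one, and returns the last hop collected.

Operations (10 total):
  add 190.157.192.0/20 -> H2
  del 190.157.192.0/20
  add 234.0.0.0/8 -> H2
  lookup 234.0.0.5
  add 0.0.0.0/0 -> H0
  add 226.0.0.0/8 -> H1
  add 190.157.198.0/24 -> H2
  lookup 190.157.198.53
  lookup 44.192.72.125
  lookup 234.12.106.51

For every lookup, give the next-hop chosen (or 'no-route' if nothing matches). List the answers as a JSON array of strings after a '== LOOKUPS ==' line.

Apply in order:
  add 190.157.192.0/20 -> H2 at depth 20
  del 190.157.192.0/20 (clear depth 20)
  add 234.0.0.0/8 -> H2 at depth 8
  Q 234.0.0.5: descend 11101010 ; hops seen [H2] ; pick H2
  add 0.0.0.0/0 -> H0 at depth 0
  add 226.0.0.0/8 -> H1 at depth 8
  add 190.157.198.0/24 -> H2 at depth 24
  Q 190.157.198.53: descend 101111101001110111000110 ; hops seen [H0,H2] ; pick H2
  Q 44.192.72.125: descend ε ; hops seen [H0] ; pick H0
  Q 234.12.106.51: descend 11101010 ; hops seen [H0,H2] ; pick H2

== LOOKUPS ==
["H2","H2","H0","H2"]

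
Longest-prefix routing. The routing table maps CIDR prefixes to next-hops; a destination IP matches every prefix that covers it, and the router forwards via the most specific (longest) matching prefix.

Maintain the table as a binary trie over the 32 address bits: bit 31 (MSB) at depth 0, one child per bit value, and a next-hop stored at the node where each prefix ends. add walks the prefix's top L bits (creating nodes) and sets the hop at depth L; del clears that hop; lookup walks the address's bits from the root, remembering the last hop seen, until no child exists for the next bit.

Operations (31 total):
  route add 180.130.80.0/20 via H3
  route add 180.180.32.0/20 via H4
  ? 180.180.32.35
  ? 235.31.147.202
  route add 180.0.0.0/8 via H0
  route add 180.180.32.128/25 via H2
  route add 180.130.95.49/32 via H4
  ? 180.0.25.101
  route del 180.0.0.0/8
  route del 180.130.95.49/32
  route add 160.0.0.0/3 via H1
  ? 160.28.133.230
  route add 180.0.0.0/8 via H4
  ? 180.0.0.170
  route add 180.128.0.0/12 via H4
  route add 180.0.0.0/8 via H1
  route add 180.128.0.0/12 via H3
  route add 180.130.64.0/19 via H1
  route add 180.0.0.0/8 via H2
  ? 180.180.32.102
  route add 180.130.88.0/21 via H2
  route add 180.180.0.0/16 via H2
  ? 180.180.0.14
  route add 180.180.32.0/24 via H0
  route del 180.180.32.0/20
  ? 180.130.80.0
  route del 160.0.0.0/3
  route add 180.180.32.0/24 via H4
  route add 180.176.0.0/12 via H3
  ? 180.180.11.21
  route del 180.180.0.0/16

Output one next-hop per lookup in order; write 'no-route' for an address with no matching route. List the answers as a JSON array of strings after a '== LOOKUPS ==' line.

Apply in order:
  + 180.130.80.0/20 (H3) depth=20
  + 180.180.32.0/20 (H4) depth=20
  Q 180.180.32.35: descend 10110100101101000010 ; hops seen [H4] ; pick H4
  Q 235.31.147.202: descend 1 ; hops seen [∅] ; pick no-route
  + 180.0.0.0/8 (H0) depth=8
  + 180.180.32.128/25 (H2) depth=25
  + 180.130.95.49/32 (H4) depth=32
  Q 180.0.25.101: descend 10110100 ; hops seen [H0] ; pick H0
  del 180.0.0.0/8 (clear depth 8)
  del 180.130.95.49/32 (clear depth 32)
  + 160.0.0.0/3 (H1) depth=3
  Q 160.28.133.230: descend 101 ; hops seen [H1] ; pick H1
  + 180.0.0.0/8 (H4) depth=8
  Q 180.0.0.170: descend 10110100 ; hops seen [H1,H4] ; pick H4
  + 180.128.0.0/12 (H4) depth=12
  + 180.0.0.0/8 (H1) depth=8
  + 180.128.0.0/12 (H3) depth=12
  + 180.130.64.0/19 (H1) depth=19
  + 180.0.0.0/8 (H2) depth=8
  Q 180.180.32.102: descend 101101001011010000100000 ; hops seen [H1,H2,H4] ; pick H4
  + 180.130.88.0/21 (H2) depth=21
  + 180.180.0.0/16 (H2) depth=16
  Q 180.180.0.14: descend 101101001011010000 ; hops seen [H1,H2,H2] ; pick H2
  + 180.180.32.0/24 (H0) depth=24
  del 180.180.32.0/20 (clear depth 20)
  Q 180.130.80.0: descend 10110100100000100101 ; hops seen [H1,H2,H3,H1,H3] ; pick H3
  del 160.0.0.0/3 (clear depth 3)
  + 180.180.32.0/24 (H4) depth=24
  + 180.176.0.0/12 (H3) depth=12
  Q 180.180.11.21: descend 101101001011010000 ; hops seen [H2,H3,H2] ; pick H2
  del 180.180.0.0/16 (clear depth 16)

== LOOKUPS ==
["H4","no-route","H0","H1","H4","H4","H2","H3","H2"]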